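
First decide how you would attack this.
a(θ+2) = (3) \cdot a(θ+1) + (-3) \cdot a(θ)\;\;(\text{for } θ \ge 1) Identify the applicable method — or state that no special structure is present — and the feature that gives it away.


Diagnosis: the characteristic-root method — linear, homogeneous, constant coefficients: solutions of the form r^θ exist — find the roots of the characteristic polynomial.


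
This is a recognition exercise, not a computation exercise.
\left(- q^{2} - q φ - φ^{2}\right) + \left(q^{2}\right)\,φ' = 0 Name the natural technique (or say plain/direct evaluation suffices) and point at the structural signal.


Method: the homogeneous substitution — the slope's numerator and denominator have matching total degree, so it depends only on φ/q and the ratio substitution collapses it.


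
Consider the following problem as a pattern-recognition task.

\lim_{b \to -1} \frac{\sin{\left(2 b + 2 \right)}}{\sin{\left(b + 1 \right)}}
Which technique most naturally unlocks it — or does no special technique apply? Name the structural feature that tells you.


Diagnosis: l'Hôpital's rule (0/0) — the 0/0 form at -1 is the signature situation for l'Hôpital's rule. A first-order expansion at the point is an equally standard path; the rule packages it.


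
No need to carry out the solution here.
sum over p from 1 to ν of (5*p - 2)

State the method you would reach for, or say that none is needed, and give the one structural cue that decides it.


Method: no special technique — the sum is polynomial through and through; closed forms for each power of p finish it directly.


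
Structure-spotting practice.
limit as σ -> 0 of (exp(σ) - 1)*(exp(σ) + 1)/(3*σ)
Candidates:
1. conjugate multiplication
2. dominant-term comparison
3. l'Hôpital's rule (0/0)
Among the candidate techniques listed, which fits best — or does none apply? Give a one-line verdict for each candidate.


Technique: l'Hôpital's rule (0/0) — the 0/0 form at 0 is the signature situation for l'Hôpital's rule. A local series expansion at the point resolves it as well; the rule is the packaged version of that step.
- conjugate multiplication — there is no infinity-minus-infinity radical difference to rationalize.
- dominant-term comparison — this limit is not decided by comparing leading-term growth at infinity.
- l'Hôpital's rule (0/0) — yes — fits the structure here.


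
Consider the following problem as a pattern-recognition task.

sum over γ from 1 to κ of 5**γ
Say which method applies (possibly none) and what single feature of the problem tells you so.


Best approach: the geometric series formula — each summand is the previous one scaled by 5; that constant multiplier is itself the geometric structure.


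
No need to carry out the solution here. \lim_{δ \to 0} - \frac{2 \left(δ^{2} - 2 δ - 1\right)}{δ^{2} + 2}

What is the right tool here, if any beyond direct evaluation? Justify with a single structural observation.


Technique: no special technique — no zero denominators, no indeterminate clash at 0 — substitute and read off the value.


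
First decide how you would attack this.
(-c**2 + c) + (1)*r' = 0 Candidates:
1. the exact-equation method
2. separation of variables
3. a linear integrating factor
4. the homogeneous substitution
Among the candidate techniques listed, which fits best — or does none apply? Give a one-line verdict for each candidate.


Method: no special technique — with r absent the equation is not coupled at all: direct integration in c.
- the exact-equation method — no dependence on the unknown anywhere: exactness is a label without content here.
- separation of variables: any separation here is vacuous (nothing depends on the unknown); direct integration is the honest label.
- a linear integrating factor: the linear template holds only trivially here (the unknown is absent, so the coefficient is zero) — the method is not the natural label.
- the homogeneous substitution — solved for the derivative, the right side changes under joint scaling of the two variables.


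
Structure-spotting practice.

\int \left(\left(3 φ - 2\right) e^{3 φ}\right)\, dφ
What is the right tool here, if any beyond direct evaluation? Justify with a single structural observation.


Method: integration by parts — the integrand splits as 3 φ - 2 times e^{3 φ} — repeatedly differentiating the polynomial part kills it, which is the parts ladder.


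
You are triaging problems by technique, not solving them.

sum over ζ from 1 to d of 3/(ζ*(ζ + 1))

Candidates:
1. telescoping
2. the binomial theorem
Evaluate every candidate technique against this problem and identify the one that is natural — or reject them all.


Best approach: telescoping — split 3/(ζ*(ζ + 1)) by partial fractions and the pieces are one function at shifted arguments — interior terms cancel.
- telescoping: applies; the problem has the shape this method handles.
- the binomial theorem: no binomial coefficients pair up with complementary powers here.


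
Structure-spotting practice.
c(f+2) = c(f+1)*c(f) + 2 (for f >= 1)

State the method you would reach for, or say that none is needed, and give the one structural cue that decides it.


Method: no special technique — the update rule curves (it is not linear in the unknown sequence), so no superposition-based closed form attaches — iterate or study it directly.


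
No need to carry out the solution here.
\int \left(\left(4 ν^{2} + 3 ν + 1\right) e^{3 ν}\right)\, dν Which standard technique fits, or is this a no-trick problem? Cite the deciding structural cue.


Technique: integration by parts — a polynomial factor 4 ν^{2} + 3 ν + 1 multiplies e^{3 ν}; differentiating 4 ν^{2} + 3 ν + 1 lowers its degree while e^{3 ν} integrates cleanly, so parts wins.


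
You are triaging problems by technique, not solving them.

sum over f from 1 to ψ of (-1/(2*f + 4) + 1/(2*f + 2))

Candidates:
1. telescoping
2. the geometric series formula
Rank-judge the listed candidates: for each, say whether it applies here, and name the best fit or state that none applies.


Verdict: telescoping — the generic term is a one-step difference of 1/(2*f + 2), so partial sums shortcut to endpoint evaluation.
- telescoping: yes — fits the structure here.
- the geometric series formula: no single multiplier carries one term to the next throughout the sum.


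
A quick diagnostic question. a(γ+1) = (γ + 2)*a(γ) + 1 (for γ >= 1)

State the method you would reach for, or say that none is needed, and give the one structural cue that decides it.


Verdict: a summation factor — with the index-dependent coefficient γ + 2, dividing by the cumulative product turns the left side into a pure difference.


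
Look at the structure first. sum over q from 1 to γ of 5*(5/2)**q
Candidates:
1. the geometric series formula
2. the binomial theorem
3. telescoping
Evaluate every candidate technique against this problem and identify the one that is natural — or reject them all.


Technique: the geometric series formula — consecutive terms stand in a fixed index-free ratio — the geometric sum formula closes it.
- the geometric series formula — yes, a natural case for it.
- the binomial theorem: there is no pair of bases whose matched powers would reassemble into a single binomial power.
- telescoping: the terms as presented offer no neighboring cancellation — a telescoping rewrite may exist, but the displayed structure does not hand one over.


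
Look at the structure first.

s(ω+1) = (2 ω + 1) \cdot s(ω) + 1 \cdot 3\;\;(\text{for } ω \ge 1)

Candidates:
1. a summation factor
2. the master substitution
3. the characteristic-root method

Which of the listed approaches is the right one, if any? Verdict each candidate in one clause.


Technique: a summation factor — one step of memory with a weight 2 ω + 1 that changes as the index grows — the summation-factor construction is built for this.
- a summation factor: yes, a natural case for it.
- the master substitution — there is no divide-the-index recursive argument.
- the characteristic-root method: an index-dependent weight blocks the pure exponential ansatz.


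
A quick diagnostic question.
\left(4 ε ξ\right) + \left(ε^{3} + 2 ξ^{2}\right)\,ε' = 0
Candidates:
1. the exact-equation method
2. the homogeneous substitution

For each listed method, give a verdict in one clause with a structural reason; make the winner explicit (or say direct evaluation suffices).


Method: the exact-equation method — because the two cross partials coincide, the form is conservative as written — recover its potential in (ξ, ε).
- the exact-equation method — applicable, and directly so.
- the homogeneous substitution: the slope is not a function of the ratio of the variables alone.


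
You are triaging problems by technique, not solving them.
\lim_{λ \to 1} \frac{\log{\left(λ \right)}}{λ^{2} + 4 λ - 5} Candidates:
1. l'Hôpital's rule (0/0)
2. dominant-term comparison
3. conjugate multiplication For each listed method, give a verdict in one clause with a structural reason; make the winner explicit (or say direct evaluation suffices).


Verdict: l'Hôpital's rule (0/0) — substituting 1 gives 0 over 0; differentiate top and bottom once and re-evaluate. A local series expansion at the point resolves it as well; the rule is the packaged version of that step.
- l'Hôpital's rule (0/0) — yes — fits the structure here.
- dominant-term comparison: no ranking of term growth rates resolves the limit here.
- conjugate multiplication: multiplying by a conjugate would not remove any indeterminacy here.


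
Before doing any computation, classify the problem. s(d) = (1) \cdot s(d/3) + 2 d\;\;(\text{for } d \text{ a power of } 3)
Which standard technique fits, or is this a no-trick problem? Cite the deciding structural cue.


Technique: the master substitution — the argument contracts 3-fold per step: reindex d exponentially and solve the linear recurrence in the new index.


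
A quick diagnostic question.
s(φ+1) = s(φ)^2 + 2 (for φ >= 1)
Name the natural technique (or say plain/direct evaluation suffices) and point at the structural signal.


Diagnosis: no special technique — each new value is a nonlinear function of earlier ones — scaling arguments and superposition both fail.


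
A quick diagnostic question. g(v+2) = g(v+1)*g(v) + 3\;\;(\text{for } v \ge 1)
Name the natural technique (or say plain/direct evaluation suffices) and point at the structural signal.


Best approach: no special technique — the recurrence is nonlinear in the sequence terms; no linear-recurrence method fits it as written — one iterates or studies it directly.


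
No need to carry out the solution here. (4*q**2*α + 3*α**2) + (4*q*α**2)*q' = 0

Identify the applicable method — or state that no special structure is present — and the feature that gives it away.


Technique: the exact-equation method — this form is already the differential of something: the matching mixed partials of 4*q**2*α + 3*α**2 and 4*q*α**2 prove it.


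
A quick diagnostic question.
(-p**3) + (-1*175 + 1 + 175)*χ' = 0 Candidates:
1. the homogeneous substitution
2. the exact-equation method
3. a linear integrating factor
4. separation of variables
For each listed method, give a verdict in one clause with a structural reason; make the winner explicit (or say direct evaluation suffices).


Diagnosis: no special technique — solved for the derivative, χ never appears on the right — this is a direct integration in p, not a differential-equations problem at heart.
- the homogeneous substitution — solved for the derivative, the right side changes under joint scaling of the two variables.
- the exact-equation method — the unknown never enters the equation — exactness holds emptily, with nothing for the method to add.
- a linear integrating factor: the linear template holds only trivially here (the unknown is absent, so the coefficient is zero) — the method is not the natural label.
- separation of variables — separation is only trivially available — with the unknown absent from the slope this is a direct integration, not a separation problem.


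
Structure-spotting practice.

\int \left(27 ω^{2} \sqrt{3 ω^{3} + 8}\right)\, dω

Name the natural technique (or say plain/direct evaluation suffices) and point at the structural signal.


Verdict: u-substitution — read it as f(3 ω^{3} + 8) times a constant multiple of d(3 ω^{3} + 8): one substitution, u = 3 ω^{3} + 8, finishes it.


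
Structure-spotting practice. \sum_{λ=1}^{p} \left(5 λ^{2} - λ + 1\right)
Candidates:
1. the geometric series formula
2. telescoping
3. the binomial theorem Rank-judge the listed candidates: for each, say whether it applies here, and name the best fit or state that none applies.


Diagnosis: no special technique — no ratio, no shift structure, no binomial pattern: sum the constant-multiple powers of λ with known formulas.
- the geometric series formula — no single multiplier carries one term to the next throughout the sum.
- telescoping — computed from the summand as displayed, the partial sums build up without the pairwise collapse telescoping exploits.
- the binomial theorem — the terms do not reassemble into a binomial power.


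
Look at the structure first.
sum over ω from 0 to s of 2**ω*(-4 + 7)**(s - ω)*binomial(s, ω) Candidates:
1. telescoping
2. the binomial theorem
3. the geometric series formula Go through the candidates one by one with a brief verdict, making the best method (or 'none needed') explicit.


Best approach: the binomial theorem — binomial coefficients against complementary powers of 2 and (-4 + 7): recognize the binomial expansion and resum.
- telescoping: writing out consecutive terms as given produces no pairwise cancellation.
- the binomial theorem — yes, a natural case for it.
- the geometric series formula — no single multiplier carries one term to the next throughout the sum.


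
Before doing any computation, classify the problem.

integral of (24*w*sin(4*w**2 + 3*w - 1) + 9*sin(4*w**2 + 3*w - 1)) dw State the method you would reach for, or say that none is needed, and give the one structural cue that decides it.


Best approach: u-substitution — collected, the integrand has one factor that is, up to a constant, the derivative of an inner expression the rest depends on — substitute for that inner expression.


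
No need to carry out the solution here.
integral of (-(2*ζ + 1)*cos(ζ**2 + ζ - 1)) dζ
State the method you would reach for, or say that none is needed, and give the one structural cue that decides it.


Best approach: u-substitution — collected, the integrand has one factor that is, up to a constant, the derivative of an inner expression the rest depends on — substitute for that inner expression.


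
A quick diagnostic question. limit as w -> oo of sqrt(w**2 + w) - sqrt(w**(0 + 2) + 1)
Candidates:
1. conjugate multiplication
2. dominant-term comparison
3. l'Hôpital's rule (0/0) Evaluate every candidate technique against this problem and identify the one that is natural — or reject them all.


Technique: conjugate multiplication — an infinity-minus-infinity difference with a surviving radical — multiply by the conjugate to cancel the divergence.
- conjugate multiplication: yes — fits the structure here.
- dominant-term comparison: no ranking of term growth rates resolves the limit here.
- l'Hôpital's rule (0/0) — the expression is a difference driving to ∞ − ∞, not a 0/0 quotient — there is no ratio for the rule to differentiate.


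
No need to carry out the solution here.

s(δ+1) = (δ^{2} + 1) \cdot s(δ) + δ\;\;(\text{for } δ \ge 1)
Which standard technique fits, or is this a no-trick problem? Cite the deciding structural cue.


Best approach: a summation factor — one step of memory with a weight δ^{2} + 1 that changes as the index grows — the summation-factor construction is built for this.


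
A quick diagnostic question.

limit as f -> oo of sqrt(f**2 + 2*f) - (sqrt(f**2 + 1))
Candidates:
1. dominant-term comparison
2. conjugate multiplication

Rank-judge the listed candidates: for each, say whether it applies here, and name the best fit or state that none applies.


Diagnosis: conjugate multiplication — infinity minus infinity with a radical in play — multiply by the conjugate so the divergences of sqrt(f**2 + 2*f) and sqrt(f**2 + 1) annihilate.
- dominant-term comparison — no dominant-degree comparison decides it.
- conjugate multiplication: applicable, and directly so.


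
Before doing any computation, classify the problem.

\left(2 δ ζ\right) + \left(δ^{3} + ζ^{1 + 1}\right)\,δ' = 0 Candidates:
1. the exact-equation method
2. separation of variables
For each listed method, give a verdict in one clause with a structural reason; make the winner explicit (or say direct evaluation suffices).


Verdict: the exact-equation method — take the mixed partials of 2 δ ζ and (δ^{3} + ζ^{1 + 1}): they are equal, which certifies an exact differential.
- the exact-equation method — applicable, and directly so.
- separation of variables — the two dependences do not factor apart.


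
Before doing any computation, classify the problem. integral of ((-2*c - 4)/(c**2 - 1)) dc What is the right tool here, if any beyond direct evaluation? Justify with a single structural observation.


Best approach: partial fractions — c**2 - 1 splits into linear pieces, so the quotient is a sum of simple fractions — decompose before integrating.


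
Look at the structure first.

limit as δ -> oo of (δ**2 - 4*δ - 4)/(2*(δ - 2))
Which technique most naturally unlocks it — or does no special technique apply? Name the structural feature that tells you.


Technique: dominant-term comparison — at large δ only the top-degree terms survive; compare the leading terms and the limit falls out. Viewed as a single quotient this is an ∞/∞ form — an at-infinity application of l'Hôpital's rule would also resolve it; comparing leading growth reads the answer without differentiating.


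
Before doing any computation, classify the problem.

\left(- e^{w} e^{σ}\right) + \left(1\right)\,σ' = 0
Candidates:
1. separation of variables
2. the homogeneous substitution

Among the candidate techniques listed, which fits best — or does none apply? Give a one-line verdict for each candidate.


Technique: separation of variables — a product of single-variable factors, e^{w} and e^{σ} — the textbook separable form.
- separation of variables — a fit — the right tool for this form.
- the homogeneous substitution: rescaling both variables together changes the slope, so no ratio substitution collapses it.


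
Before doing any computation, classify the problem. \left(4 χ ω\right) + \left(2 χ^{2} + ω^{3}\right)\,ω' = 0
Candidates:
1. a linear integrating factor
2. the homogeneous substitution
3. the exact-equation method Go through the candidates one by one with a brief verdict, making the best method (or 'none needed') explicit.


Technique: the exact-equation method — d/dω of 4 χ ω equals d/dχ of 2 χ^{2} + ω^{3}: the form is a total differential of one potential — integrate it exactly.
- a linear integrating factor — the unknown enters nonlinearly (through a power, a denominator, or a transcendental function), which the linear integrating-factor recipe cannot absorb as-is — any repair would come from a preliminary substitution, not the factor.
- the homogeneous substitution — the ratio substitution does not collapse this equation.
- the exact-equation method: yes, a natural case for it.


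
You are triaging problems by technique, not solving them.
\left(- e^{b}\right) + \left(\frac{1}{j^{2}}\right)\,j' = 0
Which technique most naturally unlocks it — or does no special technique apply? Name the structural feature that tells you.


Diagnosis: separation of variables — one side of the product carries the independent variable, the other the unknown — the textbook separation shape. One could also solve this as an exact equation; with each coefficient in its own variable, separating is the same work with fewer steps.


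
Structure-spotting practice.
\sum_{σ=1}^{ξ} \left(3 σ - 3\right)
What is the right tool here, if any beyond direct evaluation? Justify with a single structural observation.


Diagnosis: no special technique — the sum is polynomial through and through; closed forms for each power of σ finish it directly.


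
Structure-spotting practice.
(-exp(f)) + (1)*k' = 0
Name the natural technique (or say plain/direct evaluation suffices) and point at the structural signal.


Best approach: no special technique — the slope is a function of f alone, so integrate both sides directly.


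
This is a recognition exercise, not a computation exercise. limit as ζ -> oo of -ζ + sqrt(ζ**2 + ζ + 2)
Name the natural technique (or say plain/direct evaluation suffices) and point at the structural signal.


Verdict: conjugate multiplication — two divergent pieces with a minus sign between them and a radical in the mix: rationalize sqrt(ζ**2 + ζ + 2) - ζ before any limit law applies.


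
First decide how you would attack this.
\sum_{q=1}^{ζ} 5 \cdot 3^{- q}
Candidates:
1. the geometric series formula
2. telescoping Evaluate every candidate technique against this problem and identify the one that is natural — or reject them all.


Technique: the geometric series formula — consecutive terms stand in a fixed index-free ratio — the geometric sum formula closes it.
- the geometric series formula: a fit — the right tool for this form.
- telescoping: computed from the summand as displayed, the partial sums build up without the pairwise collapse telescoping exploits.


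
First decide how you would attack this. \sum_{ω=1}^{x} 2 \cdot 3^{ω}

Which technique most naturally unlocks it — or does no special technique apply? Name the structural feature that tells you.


Technique: the geometric series formula — consecutive terms stand in a fixed index-free ratio — the geometric sum formula closes it.


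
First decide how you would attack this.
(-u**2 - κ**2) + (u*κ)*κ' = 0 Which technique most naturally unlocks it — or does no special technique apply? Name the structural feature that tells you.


Best approach: the homogeneous substitution — the slope is degree-zero homogeneous: the ratio substitution v = κ/u collapses it. Rearranged, this also fits the Bernoulli template directly; the homogeneous substitution reads the structure without the rearrangement.


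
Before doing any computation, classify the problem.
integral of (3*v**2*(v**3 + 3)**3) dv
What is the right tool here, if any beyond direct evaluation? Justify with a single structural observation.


Technique: u-substitution — read it as f(v**3 + 3) times a constant multiple of d(v**3 + 3): one substitution, u = v**3 + 3, finishes it. Expanding everything out would also get there; the substitution is the systematic route.


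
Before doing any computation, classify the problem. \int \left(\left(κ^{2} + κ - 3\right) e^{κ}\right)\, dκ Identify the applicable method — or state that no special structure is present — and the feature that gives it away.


Verdict: integration by parts — κ^{2} + κ - 3 dies after finitely many derivatives while e^{κ} cycles under integration — the tabular/parts setup.


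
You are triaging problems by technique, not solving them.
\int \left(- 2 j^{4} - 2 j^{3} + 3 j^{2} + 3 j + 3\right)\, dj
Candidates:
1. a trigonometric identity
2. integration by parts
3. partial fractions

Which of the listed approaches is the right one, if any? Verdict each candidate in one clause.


Diagnosis: no special technique — the integrand is a sum of constant multiples of powers of j — integrate term by term.
- a trigonometric identity — with no trigonometric functions present, identity rewriting has no target.
- integration by parts: splitting off a factor buys nothing — the integrand integrates directly without parts.
- partial fractions — there is no rational-function structure to decompose.


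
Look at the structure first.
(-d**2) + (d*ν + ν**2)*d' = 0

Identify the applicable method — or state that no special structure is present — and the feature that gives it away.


Diagnosis: the homogeneous substitution — solved for the derivative, the right side is unchanged under scaling ν and d together — it depends only on the ratio d/ν, so substitute a single ratio variable. A Bernoulli-style rewrite — possibly after exchanging which variable is treated as dependent — would work as well; the homogeneous substitution is the more immediate reading here.


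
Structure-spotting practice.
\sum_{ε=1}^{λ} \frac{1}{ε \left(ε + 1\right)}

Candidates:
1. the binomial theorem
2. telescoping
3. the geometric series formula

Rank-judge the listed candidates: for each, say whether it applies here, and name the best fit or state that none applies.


Verdict: telescoping — rewrite \frac{1}{ε \left(ε + 1\right)} as simple fractions and successive terms eat each other — only the edges survive.
- the binomial theorem — no binomial coefficients pair with matched powers.
- telescoping — applies; the problem has the shape this method handles.
- the geometric series formula: dividing successive terms gives an index-dependent quantity, not a constant.


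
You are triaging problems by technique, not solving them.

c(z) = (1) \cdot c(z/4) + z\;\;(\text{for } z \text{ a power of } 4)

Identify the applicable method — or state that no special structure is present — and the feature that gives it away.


Best approach: the master substitution — the argument shrinks by the factor 4, so measure the index on a logarithmic scale and the recursion becomes a shift.


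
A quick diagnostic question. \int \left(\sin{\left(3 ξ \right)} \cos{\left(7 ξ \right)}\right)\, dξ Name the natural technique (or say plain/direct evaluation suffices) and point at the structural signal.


Method: a trigonometric identity — the identity turns \sin{\left(3 ξ \right)} \cos{\left(7 ξ \right)} into two lone cosines/sines, each trivially integrable.


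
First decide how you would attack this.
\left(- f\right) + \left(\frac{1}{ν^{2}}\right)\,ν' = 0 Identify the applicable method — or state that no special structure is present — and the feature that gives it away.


Diagnosis: separation of variables — solved for the derivative, the right side splits multiplicatively into a function of each variable alone — divide and integrate each side. The cross-partial test also passes here (vacuously, each side single-variable); the potential-function route would work, separation is simply more immediate.


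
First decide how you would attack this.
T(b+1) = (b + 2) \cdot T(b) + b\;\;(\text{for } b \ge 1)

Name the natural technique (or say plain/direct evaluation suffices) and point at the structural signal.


Best approach: a summation factor — one step of memory with a weight b + 2 that changes as the index grows — the summation-factor construction is built for this.


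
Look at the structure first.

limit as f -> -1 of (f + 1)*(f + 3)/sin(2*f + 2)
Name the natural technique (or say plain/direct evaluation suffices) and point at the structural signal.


Verdict: l'Hôpital's rule (0/0) — substituting -1 gives 0 over 0; differentiate top and bottom once and re-evaluate. Known elementary limits would finish this too — the rule just bypasses the case analysis.


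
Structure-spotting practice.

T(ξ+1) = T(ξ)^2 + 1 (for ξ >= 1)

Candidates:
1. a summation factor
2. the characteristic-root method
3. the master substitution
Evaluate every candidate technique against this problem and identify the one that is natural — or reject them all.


Best approach: no special technique — no ansatz, no master substitution, no summation factor survives the nonlinearity here.
- a summation factor: the recursion is nonlinear — outside the first-order linear family a summation factor addresses.
- the characteristic-root method: the recursion is nonlinear in the sequence values, so no linear-modes ansatz applies.
- the master substitution — the recursive argument is a shift of the index, not a fixed fraction of it.


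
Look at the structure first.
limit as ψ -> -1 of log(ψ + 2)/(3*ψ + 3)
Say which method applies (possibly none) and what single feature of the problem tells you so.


Verdict: l'Hôpital's rule (0/0) — plug in -1: top and bottom both hit zero, so differentiate each and retry. One could equally expand both pieces locally and compare leading terms; the rule does that in one stroke.


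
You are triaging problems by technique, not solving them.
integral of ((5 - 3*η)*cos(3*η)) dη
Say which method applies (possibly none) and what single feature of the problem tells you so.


Technique: integration by parts — a polynomial 5 - 3*η against the kernel cos(3*η) is the signature bounded-ladder case for integration by parts.


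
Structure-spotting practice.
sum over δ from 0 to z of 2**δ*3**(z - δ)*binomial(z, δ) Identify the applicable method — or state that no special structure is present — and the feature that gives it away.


Diagnosis: the binomial theorem — the summand is term δ of a binomial expansion in 2 and 3; the whole sum is a single power.


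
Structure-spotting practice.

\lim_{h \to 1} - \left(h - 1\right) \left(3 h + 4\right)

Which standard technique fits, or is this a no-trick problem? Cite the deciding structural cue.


Verdict: no special technique — the expression is continuous at the evaluation point — substitute directly; no indeterminate form appears.


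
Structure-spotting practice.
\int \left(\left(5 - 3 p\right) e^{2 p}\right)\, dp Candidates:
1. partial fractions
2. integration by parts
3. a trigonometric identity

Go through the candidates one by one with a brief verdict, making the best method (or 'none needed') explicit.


Method: integration by parts — 5 - 3 p dies after finitely many derivatives while e^{2 p} cycles under integration — the tabular/parts setup.
- partial fractions: there is no rational-function structure to decompose.
- integration by parts — a fit — the right tool for this form.
- a trigonometric identity: there is no trigonometric structure at all — the integrand carries no sine or cosine to rewrite.


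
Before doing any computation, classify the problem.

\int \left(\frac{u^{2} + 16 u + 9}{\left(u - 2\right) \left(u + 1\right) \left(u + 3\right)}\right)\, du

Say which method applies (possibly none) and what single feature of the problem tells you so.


Method: partial fractions — the bottom factors while the top stays lower-degree — split into simple fractions and integrate piece by piece.


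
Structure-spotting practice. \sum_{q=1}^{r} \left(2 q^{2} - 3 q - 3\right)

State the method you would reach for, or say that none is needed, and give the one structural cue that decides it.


Method: no special technique — nothing telescopes and nothing is geometric; polynomial terms in q sum term by term.


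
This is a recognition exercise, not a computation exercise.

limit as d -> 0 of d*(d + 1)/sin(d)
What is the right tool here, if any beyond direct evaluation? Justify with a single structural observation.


Best approach: l'Hôpital's rule (0/0) — both numerator and denominator vanish at 0: the genuine 0/0 indeterminate that l'Hôpital exists for. Known elementary limits would finish this too — the rule just bypasses the case analysis.


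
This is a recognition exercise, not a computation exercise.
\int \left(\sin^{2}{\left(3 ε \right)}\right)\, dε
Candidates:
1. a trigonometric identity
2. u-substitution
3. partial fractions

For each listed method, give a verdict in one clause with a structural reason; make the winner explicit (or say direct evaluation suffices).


Verdict: a trigonometric identity — the even trigonometric power \sin^{2}{\left(3 ε \right)} reduces by a double-angle identity before any integration is attempted.
- a trigonometric identity: a fit — the right tool for this form.
- u-substitution — no subexpression of the integrand serves as a whole-integral substitution inner — individual terms may offer their own, but none carries its derivative as a factor of the full integrand; a working change of variable would have to be constructed from outside the expression.
- partial fractions — the expression is not a ratio of polynomials that decomposes further.


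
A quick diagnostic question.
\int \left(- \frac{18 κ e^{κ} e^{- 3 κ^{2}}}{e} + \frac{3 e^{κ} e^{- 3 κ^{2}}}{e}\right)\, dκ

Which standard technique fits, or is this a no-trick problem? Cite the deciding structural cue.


Diagnosis: u-substitution — collected, the integrand has one factor that is, up to a constant, the derivative of an inner expression the rest depends on — substitute for that inner expression.


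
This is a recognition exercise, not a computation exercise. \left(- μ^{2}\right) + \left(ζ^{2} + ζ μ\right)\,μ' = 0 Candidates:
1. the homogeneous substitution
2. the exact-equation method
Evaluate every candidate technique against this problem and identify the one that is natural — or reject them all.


Verdict: the homogeneous substitution — the slope is degree-zero homogeneous: the ratio substitution v = μ/ζ collapses it. This can also be massaged into Bernoulli form (the roles of the variables may need exchanging); the homogeneous substitution avoids that setup.
- the homogeneous substitution: yes — fits the structure here.
- the exact-equation method — the mixed partial derivatives differ, so the left side is not a total differential.


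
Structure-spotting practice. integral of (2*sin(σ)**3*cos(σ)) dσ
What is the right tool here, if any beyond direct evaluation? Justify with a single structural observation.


Best approach: u-substitution — structure check: outer function, inner expression sin(σ), inner derivative as a factor — the classic u = sin(σ) pattern.


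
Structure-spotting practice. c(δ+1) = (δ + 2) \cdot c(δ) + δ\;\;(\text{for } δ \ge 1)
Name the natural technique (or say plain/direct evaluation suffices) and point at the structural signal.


Technique: a summation factor — one step of memory with a weight δ + 2 that changes as the index grows — the summation-factor construction is built for this.


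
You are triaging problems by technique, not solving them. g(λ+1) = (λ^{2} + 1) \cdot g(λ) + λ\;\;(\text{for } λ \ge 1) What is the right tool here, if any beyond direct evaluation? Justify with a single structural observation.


Best approach: a summation factor — it is first-order linear but the coefficient λ^{2} + 1 depends on the index, so multiply through by a summation factor to telescope it.


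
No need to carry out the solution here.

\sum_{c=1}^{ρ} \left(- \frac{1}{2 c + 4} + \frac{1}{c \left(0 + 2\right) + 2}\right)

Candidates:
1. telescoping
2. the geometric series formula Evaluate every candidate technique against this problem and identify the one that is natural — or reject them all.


Best approach: telescoping — the piece each term subtracts is \frac{1}{c \left(0 + 2\right) + 2} advanced by one index, and it reappears with a plus sign leading the following term — the sum collapses to its boundary terms.
- telescoping — yes — fits the structure here.
- the geometric series formula: consecutive terms are not related by a fixed multiplier.


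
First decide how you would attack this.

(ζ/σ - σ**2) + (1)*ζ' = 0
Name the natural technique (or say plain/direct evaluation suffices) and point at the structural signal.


Diagnosis: a linear integrating factor — the unknown enters only to the first power against a nonzero forcing term — the integrating-factor template applies directly.


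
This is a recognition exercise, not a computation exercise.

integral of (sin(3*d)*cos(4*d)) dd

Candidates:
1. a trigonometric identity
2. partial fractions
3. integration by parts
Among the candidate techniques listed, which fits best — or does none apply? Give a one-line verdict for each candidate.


Technique: a trigonometric identity — the identity turns sin(3*d)*cos(4*d) into two lone cosines/sines, each trivially integrable.
- a trigonometric identity — applies; the problem has the shape this method handles.
- partial fractions: the expression is not a ratio of polynomials that decomposes further.
- integration by parts — not the fit here: there is no polynomial factor to ladder down — parts can still close the trigonometric product by recursion, though the identity rewrite is the direct route.


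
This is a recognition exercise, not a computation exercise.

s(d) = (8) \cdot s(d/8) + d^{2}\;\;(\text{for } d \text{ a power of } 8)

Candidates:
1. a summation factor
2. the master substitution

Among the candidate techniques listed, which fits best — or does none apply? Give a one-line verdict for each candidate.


Technique: the master substitution — treat m = log base 8 of d as the new clock: one recursion step advances m by one while d scales by 8.
- a summation factor: a divided-index call is outside the fixed-shift first-order family a summation factor normalizes.
- the master substitution — yes, a natural case for it.


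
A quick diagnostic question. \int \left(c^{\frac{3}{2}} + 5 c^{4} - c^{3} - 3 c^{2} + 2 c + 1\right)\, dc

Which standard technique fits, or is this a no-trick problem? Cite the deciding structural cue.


Best approach: no special technique — the integrand is a sum of constant multiples of powers of c — integrate term by term.


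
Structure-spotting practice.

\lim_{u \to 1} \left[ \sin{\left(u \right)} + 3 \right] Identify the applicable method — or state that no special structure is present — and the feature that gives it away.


Diagnosis: no special technique — the expression is continuous at the evaluation point — substitute directly; no indeterminate form appears.


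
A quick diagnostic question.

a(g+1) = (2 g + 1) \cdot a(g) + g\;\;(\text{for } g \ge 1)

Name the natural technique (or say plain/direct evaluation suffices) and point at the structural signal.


Verdict: a summation factor — one-term recursion with variable weight 2 g + 1 is solved by product normalization, not by root-finding.


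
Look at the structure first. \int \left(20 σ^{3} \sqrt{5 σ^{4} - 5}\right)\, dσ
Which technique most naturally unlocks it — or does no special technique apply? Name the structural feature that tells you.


Best approach: u-substitution — everything non-trivial happens through the inner expression 5 σ^{4} - 5, and its derivative accounts for the remaining factor up to a constant, so set u = 5 σ^{4} - 5.


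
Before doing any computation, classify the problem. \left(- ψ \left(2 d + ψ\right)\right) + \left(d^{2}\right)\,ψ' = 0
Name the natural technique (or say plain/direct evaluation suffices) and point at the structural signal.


Best approach: the homogeneous substitution — solved for the derivative, the right side is unchanged under scaling d and ψ together — it depends only on the ratio ψ/d, so substitute a single ratio variable. A Bernoulli rewrite works here as the equation stands — the homogeneous substitution is the more immediate reading.


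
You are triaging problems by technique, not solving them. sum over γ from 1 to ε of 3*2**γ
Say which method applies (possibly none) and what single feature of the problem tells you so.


Diagnosis: the geometric series formula — each term is 2 times the previous one, so the geometric-series formula applies directly.


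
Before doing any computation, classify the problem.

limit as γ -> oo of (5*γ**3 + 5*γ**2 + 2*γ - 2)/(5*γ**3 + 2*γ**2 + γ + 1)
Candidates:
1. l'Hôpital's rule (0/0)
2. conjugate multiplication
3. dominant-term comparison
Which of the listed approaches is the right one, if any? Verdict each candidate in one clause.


Technique: dominant-term comparison — divide through by the highest power of γ; every lower-order term dies and the dominant terms decide the limit.
- l'Hôpital's rule (0/0) — no 0/0 form appears: written as one quotient, top and bottom both grow without bound, and the ratio is decided by their leading terms.
- conjugate multiplication — there are no radicals in tension whose conjugate would simplify matters.
- dominant-term comparison: yes — fits the structure here.
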